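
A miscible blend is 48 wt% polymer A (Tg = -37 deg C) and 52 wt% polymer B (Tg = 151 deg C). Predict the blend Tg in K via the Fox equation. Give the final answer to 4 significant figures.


1/Tg = w1/Tg1 + w2/Tg2 (in Kelvin)
Tg1 = 236.15 K, Tg2 = 424.15 K
1/Tg = 0.48/236.15 + 0.52/424.15
Tg = 306.9 K


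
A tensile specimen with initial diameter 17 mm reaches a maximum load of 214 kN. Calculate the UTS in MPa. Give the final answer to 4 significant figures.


A0 = pi*(d/2)^2 = pi*(17/2)^2 = 226.98 mm^2
UTS = F_max / A0 = 214*1000 / 226.98
UTS = 942.8 MPa


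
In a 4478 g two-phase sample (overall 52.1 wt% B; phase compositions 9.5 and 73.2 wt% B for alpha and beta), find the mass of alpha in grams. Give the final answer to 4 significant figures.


f_alpha = (C_beta - C0) / (C_beta - C_alpha)
f_alpha = (73.2 - 52.1) / (73.2 - 9.5) = 0.33124
m_alpha = f_alpha * m_total = 0.33124 * 4478 = 1483 g


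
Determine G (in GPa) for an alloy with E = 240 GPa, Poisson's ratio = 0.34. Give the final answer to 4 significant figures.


G = E / (2*(1+nu))
G = 240 / (2*(1+0.34))
G = 89.55 GPa


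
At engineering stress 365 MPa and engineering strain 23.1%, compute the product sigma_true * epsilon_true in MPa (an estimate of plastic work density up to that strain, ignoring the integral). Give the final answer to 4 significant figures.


sigma_true = sigma_eng * (1 + epsilon_eng)
sigma_true = 365 * (1 + 0.231) = 449.315 MPa
epsilon_true = ln(1 + epsilon_eng)
epsilon_true = ln(1 + 0.231) = 0.207827
sigma_true * epsilon_true = 449.315 * 0.207827 = 93.38 MPa


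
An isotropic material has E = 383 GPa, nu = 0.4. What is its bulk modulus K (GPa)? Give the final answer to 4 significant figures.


K = E / (3*(1-2*nu))
K = 383 / (3*(1-2*0.4))
K = 638.3 GPa


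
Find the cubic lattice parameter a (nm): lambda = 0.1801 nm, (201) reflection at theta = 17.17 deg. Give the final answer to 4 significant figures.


d = lambda / (2*sin(theta))
d = 0.1801 / (2*sin(17.17 deg))
d = 0.305039 nm
a = d * sqrt(h^2+k^2+l^2) = 0.305039 * sqrt(5)
a = 0.6821 nm


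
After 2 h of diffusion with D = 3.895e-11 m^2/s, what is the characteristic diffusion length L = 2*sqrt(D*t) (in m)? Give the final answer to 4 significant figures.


t = 2 hr = 7200 s
Diffusion length = 2*sqrt(D*t)
= 2*sqrt(3.895e-11 * 7200)
= 1.059e-03 m


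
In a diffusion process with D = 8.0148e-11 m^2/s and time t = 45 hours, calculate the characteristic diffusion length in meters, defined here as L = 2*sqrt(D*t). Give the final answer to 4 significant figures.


t = 45 hr = 162000 s
Diffusion length = 2*sqrt(D*t)
= 2*sqrt(8.0148e-11 * 162000)
= 7.207e-03 m


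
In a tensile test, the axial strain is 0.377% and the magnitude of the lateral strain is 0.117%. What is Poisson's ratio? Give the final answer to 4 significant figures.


nu = -epsilon_lat / epsilon_axial
Lateral strain is contraction (negative), so using magnitudes:
nu = 0.117 / 0.377
nu = 0.3103


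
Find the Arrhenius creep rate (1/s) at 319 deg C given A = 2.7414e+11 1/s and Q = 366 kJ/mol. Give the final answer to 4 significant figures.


rate = A * exp(-Q / (R*T))
T = 319 + 273.15 = 592.15 K
rate = 2.7414e+11 * exp(-366e3 / (8.314 * 592.15))
rate = 1.417e-21 1/s


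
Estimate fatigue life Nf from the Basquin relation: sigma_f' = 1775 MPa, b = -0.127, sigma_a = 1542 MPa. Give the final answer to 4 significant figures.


sigma_a = sigma_f' * (2*Nf)^b
2*Nf = (sigma_a / sigma_f')^(1/b)
2*Nf = (1542 / 1775)^(1/-0.127)
2*Nf = 3.02839
Nf = 1.514 cycles


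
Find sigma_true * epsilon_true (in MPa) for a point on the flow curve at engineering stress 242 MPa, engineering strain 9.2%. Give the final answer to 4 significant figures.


sigma_true = sigma_eng * (1 + epsilon_eng)
sigma_true = 242 * (1 + 0.092) = 264.264 MPa
epsilon_true = ln(1 + epsilon_eng)
epsilon_true = ln(1 + 0.092) = 0.0880109
sigma_true * epsilon_true = 264.264 * 0.0880109 = 23.26 MPa


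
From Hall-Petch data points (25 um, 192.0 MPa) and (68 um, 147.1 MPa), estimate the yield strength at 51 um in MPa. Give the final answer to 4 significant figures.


sigma_y = sigma0 + k / sqrt(d)
1/sqrt(d1) = 1/sqrt(2.5e-05) = 200;  1/sqrt(d2) = 121.268
k = (sigma1 - sigma2) / (1/sqrt(d1) - 1/sqrt(d2)) = (192.0 - 147.1) / (200 - 121.268) = 0.570288 MPa*m^0.5
sigma0 = sigma1 - k/sqrt(d1) = 192.0 - 0.570288*200 = 77.9425 MPa
sigma_y(d3) = 77.9425 + 0.570288 / sqrt(5.1e-05) = 157.8 MPa


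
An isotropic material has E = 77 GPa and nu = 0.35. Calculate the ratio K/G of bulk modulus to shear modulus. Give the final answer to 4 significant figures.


G = E / (2*(1+nu))
G = 77 / (2*(1+0.35)) = 28.5185 GPa
K = E / (3*(1-2*nu))
K = 77 / (3*(1-2*0.35)) = 85.5556 GPa
K/G = 85.5556 / 28.5185 = 3


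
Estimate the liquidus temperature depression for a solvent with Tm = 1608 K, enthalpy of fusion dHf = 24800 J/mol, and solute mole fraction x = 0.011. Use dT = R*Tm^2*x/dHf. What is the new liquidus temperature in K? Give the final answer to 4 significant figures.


dT = R*Tm^2*x / dHf
dT = 8.314 * 1608^2 * 0.011 / 24800
dT = 9.53505 K
T_new = 1608 - 9.53505 = 1598 K


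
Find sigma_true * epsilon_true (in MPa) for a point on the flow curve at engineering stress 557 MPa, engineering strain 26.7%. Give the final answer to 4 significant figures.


sigma_true = sigma_eng * (1 + epsilon_eng)
sigma_true = 557 * (1 + 0.267) = 705.719 MPa
epsilon_true = ln(1 + epsilon_eng)
epsilon_true = ln(1 + 0.267) = 0.236652
sigma_true * epsilon_true = 705.719 * 0.236652 = 167 MPa


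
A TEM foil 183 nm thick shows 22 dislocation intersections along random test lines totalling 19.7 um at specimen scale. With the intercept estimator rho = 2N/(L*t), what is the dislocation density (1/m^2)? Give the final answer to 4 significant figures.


rho = 2N / (L * t)
L = 19.7 um = 1.97e-05 m, t = 183 nm = 1.83e-07 m
rho = 2 * 22 / (1.97e-05 * 1.83e-07)
rho = 1.22e+13 1/m^2


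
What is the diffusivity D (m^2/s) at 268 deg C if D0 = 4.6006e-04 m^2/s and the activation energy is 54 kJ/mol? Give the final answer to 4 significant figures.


D = D0 * exp(-Qd / (R*T))
T = 541.15 K
D = 4.6006e-04 * exp(-54e3 / (8.314 * 541.15))
D = 2.82e-09 m^2/s


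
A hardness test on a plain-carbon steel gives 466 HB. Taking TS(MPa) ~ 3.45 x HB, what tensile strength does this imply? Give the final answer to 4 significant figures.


TS (MPa) = 3.45 * HB
TS = 3.45 * 466
TS = 1608 MPa


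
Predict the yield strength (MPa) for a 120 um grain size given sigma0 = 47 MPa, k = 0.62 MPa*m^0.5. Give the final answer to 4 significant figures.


sigma_y = sigma0 + k / sqrt(d)
d = 120 um = 1.2e-04 m
sigma_y = 47 + 0.62 / sqrt(1.2e-04)
sigma_y = 103.6 MPa


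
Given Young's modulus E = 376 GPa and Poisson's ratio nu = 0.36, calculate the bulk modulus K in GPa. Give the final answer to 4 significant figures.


K = E / (3*(1-2*nu))
K = 376 / (3*(1-2*0.36))
K = 447.6 GPa


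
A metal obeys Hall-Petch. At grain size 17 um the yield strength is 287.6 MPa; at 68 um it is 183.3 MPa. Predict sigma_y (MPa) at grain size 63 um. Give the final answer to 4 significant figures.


sigma_y = sigma0 + k / sqrt(d)
1/sqrt(d1) = 1/sqrt(1.7e-05) = 242.536;  1/sqrt(d2) = 121.268
k = (sigma1 - sigma2) / (1/sqrt(d1) - 1/sqrt(d2)) = (287.6 - 183.3) / (242.536 - 121.268) = 0.86008 MPa*m^0.5
sigma0 = sigma1 - k/sqrt(d1) = 287.6 - 0.86008*242.536 = 79 MPa
sigma_y(d3) = 79 + 0.86008 / sqrt(6.3e-05) = 187.4 MPa


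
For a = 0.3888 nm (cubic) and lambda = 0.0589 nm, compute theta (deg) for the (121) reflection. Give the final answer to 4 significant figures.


d = a / sqrt(h^2+k^2+l^2)
d = 0.3888 / sqrt(6) = 0.158727 nm
lambda = 2*d*sin(theta)  =>  sin(theta) = lambda / (2*d)
sin(theta) = 0.0589 / (2 * 0.158727) = 0.185539
theta = 10.69 deg


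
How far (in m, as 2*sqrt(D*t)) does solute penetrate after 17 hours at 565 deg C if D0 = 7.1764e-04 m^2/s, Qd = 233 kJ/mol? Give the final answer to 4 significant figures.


Step 1: D = D0 * exp(-Qd/(R*T))
T = 838.15 K
D = 7.1764e-04 * exp(-233e3 / (8.314 * 838.15)) = 2.16027e-18 m^2/s
Step 2: L = 2*sqrt(D*t)
t = 17 h = 61200 s
L = 2*sqrt(2.16027e-18 * 61200) = 7.272e-07 m


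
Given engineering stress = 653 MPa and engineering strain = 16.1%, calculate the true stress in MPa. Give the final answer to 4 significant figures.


sigma_true = sigma_eng * (1 + epsilon_eng)
sigma_true = 653 * (1 + 0.161)
sigma_true = 758.1 MPa


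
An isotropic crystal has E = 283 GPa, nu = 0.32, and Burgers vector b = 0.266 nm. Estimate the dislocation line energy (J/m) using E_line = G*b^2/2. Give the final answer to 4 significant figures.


Step 1: G = E / (2*(1+nu))
G = 283 / (2*(1+0.32)) = 107.197 GPa = 1.07197e+11 Pa
Step 2: E_line = G*b^2/2
b = 0.266 nm = 2.66e-10 m
E_line = 0.5 * 1.07197e+11 * (2.66e-10)^2 = 3.792e-09 J/m


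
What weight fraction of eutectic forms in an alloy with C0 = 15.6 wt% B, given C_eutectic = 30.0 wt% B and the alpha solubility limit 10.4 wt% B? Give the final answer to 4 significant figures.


f_primary = (C_e - C0) / (C_e - C_alpha_max)
f_primary = (30.0 - 15.6) / (30.0 - 10.4)
f_primary = 0.734694
f_eutectic = 1 - 0.734694 = 0.2653


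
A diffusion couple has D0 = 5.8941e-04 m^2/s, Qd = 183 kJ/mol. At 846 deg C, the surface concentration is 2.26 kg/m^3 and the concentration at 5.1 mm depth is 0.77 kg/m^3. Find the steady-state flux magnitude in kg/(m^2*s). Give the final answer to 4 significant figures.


Step 1: D = D0 * exp(-Qd/(R*T))
T = 846 + 273.15 = 1119.15 K
D = 5.8941e-04 * exp(-183e3 / (8.314 * 1119.15)) = 1.69379e-12 m^2/s
Step 2: J = D * (C1 - C2) / dx
J = 1.69379e-12 * (2.26 - 0.77) / 5.1e-03
J = 4.949e-10 kg/(m^2*s)


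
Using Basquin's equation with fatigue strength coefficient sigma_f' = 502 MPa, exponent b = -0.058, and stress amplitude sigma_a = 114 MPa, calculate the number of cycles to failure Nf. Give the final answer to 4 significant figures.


sigma_a = sigma_f' * (2*Nf)^b
2*Nf = (sigma_a / sigma_f')^(1/b)
2*Nf = (114 / 502)^(1/-0.058)
2*Nf = 1.25887e+11
Nf = 6.294e+10 cycles


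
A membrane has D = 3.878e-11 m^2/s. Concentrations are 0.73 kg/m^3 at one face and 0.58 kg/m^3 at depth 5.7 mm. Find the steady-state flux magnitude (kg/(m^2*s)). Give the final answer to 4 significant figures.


J = -D * (dC/dx) = D * (C1 - C2) / dx
J = 3.878e-11 * (0.73 - 0.58) / 5.7e-03
J = 1.021e-09 kg/(m^2*s)


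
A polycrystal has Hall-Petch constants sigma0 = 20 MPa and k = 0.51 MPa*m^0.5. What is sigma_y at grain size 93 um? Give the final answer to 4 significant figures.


sigma_y = sigma0 + k / sqrt(d)
d = 93 um = 9.3e-05 m
sigma_y = 20 + 0.51 / sqrt(9.3e-05)
sigma_y = 72.88 MPa


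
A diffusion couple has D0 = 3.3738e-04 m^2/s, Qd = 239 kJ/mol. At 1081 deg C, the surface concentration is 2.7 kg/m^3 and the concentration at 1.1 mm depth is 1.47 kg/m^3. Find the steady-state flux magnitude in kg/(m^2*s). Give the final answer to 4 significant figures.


Step 1: D = D0 * exp(-Qd/(R*T))
T = 1081 + 273.15 = 1354.15 K
D = 3.3738e-04 * exp(-239e3 / (8.314 * 1354.15)) = 2.03545e-13 m^2/s
Step 2: J = D * (C1 - C2) / dx
J = 2.03545e-13 * (2.7 - 1.47) / 1.1e-03
J = 2.276e-10 kg/(m^2*s)


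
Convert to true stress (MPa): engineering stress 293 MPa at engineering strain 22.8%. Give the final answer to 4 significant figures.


sigma_true = sigma_eng * (1 + epsilon_eng)
sigma_true = 293 * (1 + 0.228)
sigma_true = 359.8 MPa


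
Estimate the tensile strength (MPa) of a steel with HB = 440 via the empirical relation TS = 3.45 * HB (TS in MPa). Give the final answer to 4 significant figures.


TS (MPa) = 3.45 * HB
TS = 3.45 * 440
TS = 1518 MPa


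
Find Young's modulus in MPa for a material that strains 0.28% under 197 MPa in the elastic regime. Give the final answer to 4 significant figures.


E = sigma / epsilon
epsilon = 0.28% = 2.8e-03
E = 197 / 2.8e-03
E = 70360 MPa


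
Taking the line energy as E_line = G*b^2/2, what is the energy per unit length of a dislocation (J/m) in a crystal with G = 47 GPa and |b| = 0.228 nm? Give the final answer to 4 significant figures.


E = G*b^2/2
b = 0.228 nm = 2.28e-10 m
G = 47 GPa = 4.7e+10 Pa
E = 0.5 * 4.7e+10 * (2.28e-10)^2
E = 1.222e-09 J/m


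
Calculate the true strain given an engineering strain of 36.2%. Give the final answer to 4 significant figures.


epsilon_true = ln(1 + epsilon_eng)
epsilon_true = ln(1 + 0.362)
epsilon_true = 0.309


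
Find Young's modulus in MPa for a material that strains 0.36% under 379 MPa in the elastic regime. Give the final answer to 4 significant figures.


E = sigma / epsilon
epsilon = 0.36% = 3.6e-03
E = 379 / 3.6e-03
E = 105300 MPa


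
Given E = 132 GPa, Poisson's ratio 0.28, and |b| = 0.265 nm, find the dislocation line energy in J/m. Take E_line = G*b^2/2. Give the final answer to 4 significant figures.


Step 1: G = E / (2*(1+nu))
G = 132 / (2*(1+0.28)) = 51.5625 GPa = 5.15625e+10 Pa
Step 2: E_line = G*b^2/2
b = 0.265 nm = 2.65e-10 m
E_line = 0.5 * 5.15625e+10 * (2.65e-10)^2 = 1.81e-09 J/m


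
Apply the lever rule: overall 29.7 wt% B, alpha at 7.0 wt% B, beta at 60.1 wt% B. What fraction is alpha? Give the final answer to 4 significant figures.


f_alpha = (C_beta - C0) / (C_beta - C_alpha)
f_alpha = (60.1 - 29.7) / (60.1 - 7.0)
f_alpha = 0.5725


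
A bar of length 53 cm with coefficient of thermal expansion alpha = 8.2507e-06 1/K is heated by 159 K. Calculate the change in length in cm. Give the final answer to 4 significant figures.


dL = L0 * alpha * dT
dL = 53 * 8.2507e-06 * 159
dL = 0.06953 cm


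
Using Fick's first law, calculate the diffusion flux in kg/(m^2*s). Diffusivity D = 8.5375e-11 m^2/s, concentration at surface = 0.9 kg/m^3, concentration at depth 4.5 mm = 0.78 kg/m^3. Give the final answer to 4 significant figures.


J = -D * (dC/dx) = D * (C1 - C2) / dx
J = 8.5375e-11 * (0.9 - 0.78) / 4.5e-03
J = 2.277e-09 kg/(m^2*s)


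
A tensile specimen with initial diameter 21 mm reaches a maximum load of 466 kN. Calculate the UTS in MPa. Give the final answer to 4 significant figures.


A0 = pi*(d/2)^2 = pi*(21/2)^2 = 346.361 mm^2
UTS = F_max / A0 = 466*1000 / 346.361
UTS = 1345 MPa


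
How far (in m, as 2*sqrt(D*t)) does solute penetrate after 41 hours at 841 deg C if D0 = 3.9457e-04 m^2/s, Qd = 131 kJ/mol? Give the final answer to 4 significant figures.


Step 1: D = D0 * exp(-Qd/(R*T))
T = 1114.15 K
D = 3.9457e-04 * exp(-131e3 / (8.314 * 1114.15)) = 2.846e-10 m^2/s
Step 2: L = 2*sqrt(D*t)
t = 41 h = 147600 s
L = 2*sqrt(2.846e-10 * 147600) = 0.01296 m


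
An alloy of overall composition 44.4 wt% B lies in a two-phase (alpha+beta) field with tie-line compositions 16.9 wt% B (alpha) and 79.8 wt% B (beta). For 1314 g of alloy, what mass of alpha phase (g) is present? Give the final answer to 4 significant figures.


f_alpha = (C_beta - C0) / (C_beta - C_alpha)
f_alpha = (79.8 - 44.4) / (79.8 - 16.9) = 0.562798
m_alpha = f_alpha * m_total = 0.562798 * 1314 = 739.5 g


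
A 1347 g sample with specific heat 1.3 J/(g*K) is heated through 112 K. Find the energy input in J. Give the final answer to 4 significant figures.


Q = m * cp * dT
Q = 1347 * 1.3 * 112
Q = 196100 J


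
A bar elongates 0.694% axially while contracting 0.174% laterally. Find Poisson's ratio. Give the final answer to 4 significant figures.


nu = -epsilon_lat / epsilon_axial
Lateral strain is contraction (negative), so using magnitudes:
nu = 0.174 / 0.694
nu = 0.2507


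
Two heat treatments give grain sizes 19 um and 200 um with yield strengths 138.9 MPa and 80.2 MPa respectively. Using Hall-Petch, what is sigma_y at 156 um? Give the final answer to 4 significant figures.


sigma_y = sigma0 + k / sqrt(d)
1/sqrt(d1) = 1/sqrt(1.9e-05) = 229.416;  1/sqrt(d2) = 70.7107
k = (sigma1 - sigma2) / (1/sqrt(d1) - 1/sqrt(d2)) = (138.9 - 80.2) / (229.416 - 70.7107) = 0.369868 MPa*m^0.5
sigma0 = sigma1 - k/sqrt(d1) = 138.9 - 0.369868*229.416 = 54.0463 MPa
sigma_y(d3) = 54.0463 + 0.369868 / sqrt(1.56e-04) = 83.66 MPa


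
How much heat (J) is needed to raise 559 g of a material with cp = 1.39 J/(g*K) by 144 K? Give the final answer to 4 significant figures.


Q = m * cp * dT
Q = 559 * 1.39 * 144
Q = 111900 J


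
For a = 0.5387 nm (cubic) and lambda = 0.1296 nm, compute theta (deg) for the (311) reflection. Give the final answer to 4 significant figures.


d = a / sqrt(h^2+k^2+l^2)
d = 0.5387 / sqrt(11) = 0.162424 nm
lambda = 2*d*sin(theta)  =>  sin(theta) = lambda / (2*d)
sin(theta) = 0.1296 / (2 * 0.162424) = 0.398955
theta = 23.51 deg


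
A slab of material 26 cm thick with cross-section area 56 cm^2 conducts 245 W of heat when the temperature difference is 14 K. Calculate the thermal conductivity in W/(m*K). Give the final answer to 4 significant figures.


k = Q*L / (A*dT)
L = 0.26 m, A = 5.6e-03 m^2
k = 245 * 0.26 / (5.6e-03 * 14)
k = 812.5 W/(m*K)


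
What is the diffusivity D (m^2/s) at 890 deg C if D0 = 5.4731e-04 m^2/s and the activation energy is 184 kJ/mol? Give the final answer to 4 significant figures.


D = D0 * exp(-Qd / (R*T))
T = 1163.15 K
D = 5.4731e-04 * exp(-184e3 / (8.314 * 1163.15))
D = 2.985e-12 m^2/s


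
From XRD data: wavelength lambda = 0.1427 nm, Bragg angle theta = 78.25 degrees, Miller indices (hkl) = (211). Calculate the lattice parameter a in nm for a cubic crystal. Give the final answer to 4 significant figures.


d = lambda / (2*sin(theta))
d = 0.1427 / (2*sin(78.25 deg))
d = 0.0728771 nm
a = d * sqrt(h^2+k^2+l^2) = 0.0728771 * sqrt(6)
a = 0.1785 nm


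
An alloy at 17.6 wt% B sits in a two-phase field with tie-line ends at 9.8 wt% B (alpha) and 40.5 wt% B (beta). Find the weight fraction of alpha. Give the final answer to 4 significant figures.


f_alpha = (C_beta - C0) / (C_beta - C_alpha)
f_alpha = (40.5 - 17.6) / (40.5 - 9.8)
f_alpha = 0.7459


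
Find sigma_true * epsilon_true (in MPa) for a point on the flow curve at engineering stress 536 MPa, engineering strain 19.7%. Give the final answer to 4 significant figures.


sigma_true = sigma_eng * (1 + epsilon_eng)
sigma_true = 536 * (1 + 0.197) = 641.592 MPa
epsilon_true = ln(1 + epsilon_eng)
epsilon_true = ln(1 + 0.197) = 0.179818
sigma_true * epsilon_true = 641.592 * 0.179818 = 115.4 MPa


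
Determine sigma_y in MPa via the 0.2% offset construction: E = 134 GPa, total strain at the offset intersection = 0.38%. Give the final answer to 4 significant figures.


Offset strain = 0.002
Elastic strain at yield = total_strain - offset = 3.8e-03 - 0.002 = 1.8e-03
sigma_y = E * elastic_strain = 134000 * 1.8e-03
sigma_y = 241.2 MPa


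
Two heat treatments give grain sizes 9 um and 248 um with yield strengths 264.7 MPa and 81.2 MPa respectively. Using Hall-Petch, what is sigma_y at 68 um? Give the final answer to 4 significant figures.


sigma_y = sigma0 + k / sqrt(d)
1/sqrt(d1) = 1/sqrt(9e-06) = 333.333;  1/sqrt(d2) = 63.5001
k = (sigma1 - sigma2) / (1/sqrt(d1) - 1/sqrt(d2)) = (264.7 - 81.2) / (333.333 - 63.5001) = 0.68005 MPa*m^0.5
sigma0 = sigma1 - k/sqrt(d1) = 264.7 - 0.68005*333.333 = 38.0168 MPa
sigma_y(d3) = 38.0168 + 0.68005 / sqrt(6.8e-05) = 120.5 MPa


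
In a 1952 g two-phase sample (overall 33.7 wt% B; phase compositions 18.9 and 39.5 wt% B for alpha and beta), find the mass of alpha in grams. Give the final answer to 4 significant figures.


f_alpha = (C_beta - C0) / (C_beta - C_alpha)
f_alpha = (39.5 - 33.7) / (39.5 - 18.9) = 0.281553
m_alpha = f_alpha * m_total = 0.281553 * 1952 = 549.6 g


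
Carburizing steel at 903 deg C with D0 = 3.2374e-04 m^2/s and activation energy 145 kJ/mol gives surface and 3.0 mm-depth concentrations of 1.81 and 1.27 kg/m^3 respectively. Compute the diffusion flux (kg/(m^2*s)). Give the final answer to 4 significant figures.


Step 1: D = D0 * exp(-Qd/(R*T))
T = 903 + 273.15 = 1176.15 K
D = 3.2374e-04 * exp(-145e3 / (8.314 * 1176.15)) = 1.17568e-10 m^2/s
Step 2: J = D * (C1 - C2) / dx
J = 1.17568e-10 * (1.81 - 1.27) / 3e-03
J = 2.116e-08 kg/(m^2*s)


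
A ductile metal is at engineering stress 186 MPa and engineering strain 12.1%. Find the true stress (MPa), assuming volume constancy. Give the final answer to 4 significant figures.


sigma_true = sigma_eng * (1 + epsilon_eng)
sigma_true = 186 * (1 + 0.121)
sigma_true = 208.5 MPa


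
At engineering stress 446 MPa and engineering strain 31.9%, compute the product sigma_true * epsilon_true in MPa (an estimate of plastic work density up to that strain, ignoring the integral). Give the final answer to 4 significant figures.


sigma_true = sigma_eng * (1 + epsilon_eng)
sigma_true = 446 * (1 + 0.319) = 588.274 MPa
epsilon_true = ln(1 + epsilon_eng)
epsilon_true = ln(1 + 0.319) = 0.276874
sigma_true * epsilon_true = 588.274 * 0.276874 = 162.9 MPa


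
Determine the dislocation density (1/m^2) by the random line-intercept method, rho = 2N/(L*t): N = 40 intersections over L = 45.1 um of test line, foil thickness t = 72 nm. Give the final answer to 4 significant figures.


rho = 2N / (L * t)
L = 45.1 um = 4.51e-05 m, t = 72 nm = 7.2e-08 m
rho = 2 * 40 / (4.51e-05 * 7.2e-08)
rho = 2.464e+13 1/m^2


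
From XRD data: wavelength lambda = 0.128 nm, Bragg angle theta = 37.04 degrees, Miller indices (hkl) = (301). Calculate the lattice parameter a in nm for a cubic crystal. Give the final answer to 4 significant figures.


d = lambda / (2*sin(theta))
d = 0.128 / (2*sin(37.04 deg))
d = 0.106247 nm
a = d * sqrt(h^2+k^2+l^2) = 0.106247 * sqrt(10)
a = 0.336 nm


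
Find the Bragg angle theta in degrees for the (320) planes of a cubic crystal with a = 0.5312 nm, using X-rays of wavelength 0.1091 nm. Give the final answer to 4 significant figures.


d = a / sqrt(h^2+k^2+l^2)
d = 0.5312 / sqrt(13) = 0.147328 nm
lambda = 2*d*sin(theta)  =>  sin(theta) = lambda / (2*d)
sin(theta) = 0.1091 / (2 * 0.147328) = 0.370261
theta = 21.73 deg


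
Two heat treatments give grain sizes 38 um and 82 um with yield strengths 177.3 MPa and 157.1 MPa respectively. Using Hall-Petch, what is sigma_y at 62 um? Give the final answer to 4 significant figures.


sigma_y = sigma0 + k / sqrt(d)
1/sqrt(d1) = 1/sqrt(3.8e-05) = 162.221;  1/sqrt(d2) = 110.432
k = (sigma1 - sigma2) / (1/sqrt(d1) - 1/sqrt(d2)) = (177.3 - 157.1) / (162.221 - 110.432) = 0.390037 MPa*m^0.5
sigma0 = sigma1 - k/sqrt(d1) = 177.3 - 0.390037*162.221 = 114.028 MPa
sigma_y(d3) = 114.028 + 0.390037 / sqrt(6.2e-05) = 163.6 MPa


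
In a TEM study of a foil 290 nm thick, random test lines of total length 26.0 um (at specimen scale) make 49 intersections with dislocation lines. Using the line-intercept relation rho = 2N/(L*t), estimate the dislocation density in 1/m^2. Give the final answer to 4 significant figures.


rho = 2N / (L * t)
L = 26.0 um = 2.6e-05 m, t = 290 nm = 2.9e-07 m
rho = 2 * 49 / (2.6e-05 * 2.9e-07)
rho = 1.3e+13 1/m^2


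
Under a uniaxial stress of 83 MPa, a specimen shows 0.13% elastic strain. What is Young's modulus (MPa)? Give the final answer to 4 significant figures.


E = sigma / epsilon
epsilon = 0.13% = 1.3e-03
E = 83 / 1.3e-03
E = 63850 MPa


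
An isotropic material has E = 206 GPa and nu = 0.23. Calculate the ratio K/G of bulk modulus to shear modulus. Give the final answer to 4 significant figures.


G = E / (2*(1+nu))
G = 206 / (2*(1+0.23)) = 83.7398 GPa
K = E / (3*(1-2*nu))
K = 206 / (3*(1-2*0.23)) = 127.16 GPa
K/G = 127.16 / 83.7398 = 1.519


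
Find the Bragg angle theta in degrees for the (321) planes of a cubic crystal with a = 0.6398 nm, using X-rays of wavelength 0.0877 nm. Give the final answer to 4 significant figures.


d = a / sqrt(h^2+k^2+l^2)
d = 0.6398 / sqrt(14) = 0.170994 nm
lambda = 2*d*sin(theta)  =>  sin(theta) = lambda / (2*d)
sin(theta) = 0.0877 / (2 * 0.170994) = 0.256442
theta = 14.86 deg


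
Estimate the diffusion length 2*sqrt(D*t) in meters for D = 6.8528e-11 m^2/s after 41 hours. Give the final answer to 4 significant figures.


t = 41 hr = 147600 s
Diffusion length = 2*sqrt(D*t)
= 2*sqrt(6.8528e-11 * 147600)
= 6.361e-03 m


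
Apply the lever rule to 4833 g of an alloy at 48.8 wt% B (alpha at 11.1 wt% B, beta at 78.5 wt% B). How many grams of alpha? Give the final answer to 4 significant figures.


f_alpha = (C_beta - C0) / (C_beta - C_alpha)
f_alpha = (78.5 - 48.8) / (78.5 - 11.1) = 0.440653
m_alpha = f_alpha * m_total = 0.440653 * 4833 = 2130 g


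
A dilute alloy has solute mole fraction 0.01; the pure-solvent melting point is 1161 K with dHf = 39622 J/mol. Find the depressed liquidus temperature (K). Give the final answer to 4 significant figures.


dT = R*Tm^2*x / dHf
dT = 8.314 * 1161^2 * 0.01 / 39622
dT = 2.82838 K
T_new = 1161 - 2.82838 = 1158 K


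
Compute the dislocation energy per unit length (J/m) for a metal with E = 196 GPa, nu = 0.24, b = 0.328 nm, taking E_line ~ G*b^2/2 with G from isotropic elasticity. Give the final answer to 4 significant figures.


Step 1: G = E / (2*(1+nu))
G = 196 / (2*(1+0.24)) = 79.0323 GPa = 7.90323e+10 Pa
Step 2: E_line = G*b^2/2
b = 0.328 nm = 3.28e-10 m
E_line = 0.5 * 7.90323e+10 * (3.28e-10)^2 = 4.251e-09 J/m


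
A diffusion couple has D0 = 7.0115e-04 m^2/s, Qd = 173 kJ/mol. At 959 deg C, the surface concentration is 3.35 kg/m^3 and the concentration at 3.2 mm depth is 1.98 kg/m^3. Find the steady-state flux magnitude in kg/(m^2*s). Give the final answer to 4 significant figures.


Step 1: D = D0 * exp(-Qd/(R*T))
T = 959 + 273.15 = 1232.15 K
D = 7.0115e-04 * exp(-173e3 / (8.314 * 1232.15)) = 3.24745e-11 m^2/s
Step 2: J = D * (C1 - C2) / dx
J = 3.24745e-11 * (3.35 - 1.98) / 3.2e-03
J = 1.39e-08 kg/(m^2*s)


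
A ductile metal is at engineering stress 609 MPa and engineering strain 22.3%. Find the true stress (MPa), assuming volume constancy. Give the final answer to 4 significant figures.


sigma_true = sigma_eng * (1 + epsilon_eng)
sigma_true = 609 * (1 + 0.223)
sigma_true = 744.8 MPa


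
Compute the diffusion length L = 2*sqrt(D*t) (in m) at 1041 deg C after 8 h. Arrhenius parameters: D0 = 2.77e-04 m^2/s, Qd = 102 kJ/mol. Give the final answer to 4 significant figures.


Step 1: D = D0 * exp(-Qd/(R*T))
T = 1314.15 K
D = 2.77e-04 * exp(-102e3 / (8.314 * 1314.15)) = 2.44373e-08 m^2/s
Step 2: L = 2*sqrt(D*t)
t = 8 h = 28800 s
L = 2*sqrt(2.44373e-08 * 28800) = 0.05306 m


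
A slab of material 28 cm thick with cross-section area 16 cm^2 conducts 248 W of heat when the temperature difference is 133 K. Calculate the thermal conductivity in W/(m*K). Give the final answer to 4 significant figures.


k = Q*L / (A*dT)
L = 0.28 m, A = 1.6e-03 m^2
k = 248 * 0.28 / (1.6e-03 * 133)
k = 326.3 W/(m*K)


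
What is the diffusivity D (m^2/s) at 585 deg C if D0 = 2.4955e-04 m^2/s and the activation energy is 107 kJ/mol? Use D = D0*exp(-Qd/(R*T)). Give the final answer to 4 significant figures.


D = D0 * exp(-Qd / (R*T))
T = 858.15 K
D = 2.4955e-04 * exp(-107e3 / (8.314 * 858.15))
D = 7.655e-11 m^2/s


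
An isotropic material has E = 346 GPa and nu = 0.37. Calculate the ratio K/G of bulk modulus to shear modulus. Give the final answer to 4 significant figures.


G = E / (2*(1+nu))
G = 346 / (2*(1+0.37)) = 126.277 GPa
K = E / (3*(1-2*nu))
K = 346 / (3*(1-2*0.37)) = 443.59 GPa
K/G = 443.59 / 126.277 = 3.513


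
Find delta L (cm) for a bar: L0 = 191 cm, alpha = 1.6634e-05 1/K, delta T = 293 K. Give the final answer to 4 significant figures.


dL = L0 * alpha * dT
dL = 191 * 1.6634e-05 * 293
dL = 0.9309 cm


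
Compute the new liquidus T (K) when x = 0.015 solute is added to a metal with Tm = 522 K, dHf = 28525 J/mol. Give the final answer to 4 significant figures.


dT = R*Tm^2*x / dHf
dT = 8.314 * 522^2 * 0.015 / 28525
dT = 1.19129 K
T_new = 522 - 1.19129 = 520.8 K


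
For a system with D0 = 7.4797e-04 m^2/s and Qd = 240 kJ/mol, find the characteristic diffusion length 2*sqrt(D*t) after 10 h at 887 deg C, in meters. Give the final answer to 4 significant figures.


Step 1: D = D0 * exp(-Qd/(R*T))
T = 1160.15 K
D = 7.4797e-04 * exp(-240e3 / (8.314 * 1160.15)) = 1.16876e-14 m^2/s
Step 2: L = 2*sqrt(D*t)
t = 10 h = 36000 s
L = 2*sqrt(1.16876e-14 * 36000) = 4.102e-05 m


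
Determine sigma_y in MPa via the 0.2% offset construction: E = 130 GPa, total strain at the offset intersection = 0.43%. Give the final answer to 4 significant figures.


Offset strain = 0.002
Elastic strain at yield = total_strain - offset = 4.3e-03 - 0.002 = 2.3e-03
sigma_y = E * elastic_strain = 130000 * 2.3e-03
sigma_y = 299 MPa


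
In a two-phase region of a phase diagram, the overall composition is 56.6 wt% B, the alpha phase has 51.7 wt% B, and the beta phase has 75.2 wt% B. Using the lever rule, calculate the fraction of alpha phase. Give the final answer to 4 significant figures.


f_alpha = (C_beta - C0) / (C_beta - C_alpha)
f_alpha = (75.2 - 56.6) / (75.2 - 51.7)
f_alpha = 0.7915


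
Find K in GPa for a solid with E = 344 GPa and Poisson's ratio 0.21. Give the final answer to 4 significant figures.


K = E / (3*(1-2*nu))
K = 344 / (3*(1-2*0.21))
K = 197.7 GPa


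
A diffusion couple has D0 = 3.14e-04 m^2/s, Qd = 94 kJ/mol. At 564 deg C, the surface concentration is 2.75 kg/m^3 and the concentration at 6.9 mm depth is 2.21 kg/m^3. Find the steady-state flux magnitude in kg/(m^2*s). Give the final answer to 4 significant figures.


Step 1: D = D0 * exp(-Qd/(R*T))
T = 564 + 273.15 = 837.15 K
D = 3.14e-04 * exp(-94e3 / (8.314 * 837.15)) = 4.28068e-10 m^2/s
Step 2: J = D * (C1 - C2) / dx
J = 4.28068e-10 * (2.75 - 2.21) / 6.9e-03
J = 3.35e-08 kg/(m^2*s)


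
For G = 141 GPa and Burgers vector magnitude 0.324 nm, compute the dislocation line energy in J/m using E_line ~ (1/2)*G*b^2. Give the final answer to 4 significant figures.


E = G*b^2/2
b = 0.324 nm = 3.24e-10 m
G = 141 GPa = 1.41e+11 Pa
E = 0.5 * 1.41e+11 * (3.24e-10)^2
E = 7.401e-09 J/m


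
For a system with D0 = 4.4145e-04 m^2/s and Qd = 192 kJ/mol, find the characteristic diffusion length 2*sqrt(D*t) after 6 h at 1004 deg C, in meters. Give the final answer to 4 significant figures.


Step 1: D = D0 * exp(-Qd/(R*T))
T = 1277.15 K
D = 4.4145e-04 * exp(-192e3 / (8.314 * 1277.15)) = 6.19323e-12 m^2/s
Step 2: L = 2*sqrt(D*t)
t = 6 h = 21600 s
L = 2*sqrt(6.19323e-12 * 21600) = 7.315e-04 m


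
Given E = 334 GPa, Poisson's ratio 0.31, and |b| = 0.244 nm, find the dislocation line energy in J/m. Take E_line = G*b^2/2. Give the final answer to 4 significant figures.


Step 1: G = E / (2*(1+nu))
G = 334 / (2*(1+0.31)) = 127.481 GPa = 1.27481e+11 Pa
Step 2: E_line = G*b^2/2
b = 0.244 nm = 2.44e-10 m
E_line = 0.5 * 1.27481e+11 * (2.44e-10)^2 = 3.795e-09 J/m


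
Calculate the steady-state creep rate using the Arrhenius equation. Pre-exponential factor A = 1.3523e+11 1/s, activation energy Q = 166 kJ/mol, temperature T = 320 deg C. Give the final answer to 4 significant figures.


rate = A * exp(-Q / (R*T))
T = 320 + 273.15 = 593.15 K
rate = 1.3523e+11 * exp(-166e3 / (8.314 * 593.15))
rate = 3.251e-04 1/s


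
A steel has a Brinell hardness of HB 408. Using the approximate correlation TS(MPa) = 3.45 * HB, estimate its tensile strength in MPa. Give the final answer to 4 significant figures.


TS (MPa) = 3.45 * HB
TS = 3.45 * 408
TS = 1408 MPa


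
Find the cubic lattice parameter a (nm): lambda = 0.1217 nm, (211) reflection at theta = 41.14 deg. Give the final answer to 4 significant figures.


d = lambda / (2*sin(theta))
d = 0.1217 / (2*sin(41.14 deg))
d = 0.0924911 nm
a = d * sqrt(h^2+k^2+l^2) = 0.0924911 * sqrt(6)
a = 0.2266 nm


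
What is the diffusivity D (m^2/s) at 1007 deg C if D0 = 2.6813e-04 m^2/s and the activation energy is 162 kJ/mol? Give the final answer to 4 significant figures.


D = D0 * exp(-Qd / (R*T))
T = 1280.15 K
D = 2.6813e-04 * exp(-162e3 / (8.314 * 1280.15))
D = 6.576e-11 m^2/s


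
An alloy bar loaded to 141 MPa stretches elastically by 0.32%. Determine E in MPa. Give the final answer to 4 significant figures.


E = sigma / epsilon
epsilon = 0.32% = 3.2e-03
E = 141 / 3.2e-03
E = 44060 MPa


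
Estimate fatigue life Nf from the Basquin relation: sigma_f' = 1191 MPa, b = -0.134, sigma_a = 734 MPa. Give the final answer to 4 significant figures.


sigma_a = sigma_f' * (2*Nf)^b
2*Nf = (sigma_a / sigma_f')^(1/b)
2*Nf = (734 / 1191)^(1/-0.134)
2*Nf = 37.0488
Nf = 18.52 cycles


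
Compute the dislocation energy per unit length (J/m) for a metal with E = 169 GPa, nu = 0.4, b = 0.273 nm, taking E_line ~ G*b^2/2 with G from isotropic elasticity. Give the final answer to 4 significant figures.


Step 1: G = E / (2*(1+nu))
G = 169 / (2*(1+0.4)) = 60.3571 GPa = 6.03571e+10 Pa
Step 2: E_line = G*b^2/2
b = 0.273 nm = 2.73e-10 m
E_line = 0.5 * 6.03571e+10 * (2.73e-10)^2 = 2.249e-09 J/m


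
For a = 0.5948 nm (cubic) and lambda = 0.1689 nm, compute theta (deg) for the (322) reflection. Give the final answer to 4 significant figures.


d = a / sqrt(h^2+k^2+l^2)
d = 0.5948 / sqrt(17) = 0.14426 nm
lambda = 2*d*sin(theta)  =>  sin(theta) = lambda / (2*d)
sin(theta) = 0.1689 / (2 * 0.14426) = 0.585401
theta = 35.83 deg


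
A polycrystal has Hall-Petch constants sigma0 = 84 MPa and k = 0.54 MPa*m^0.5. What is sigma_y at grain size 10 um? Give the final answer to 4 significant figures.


sigma_y = sigma0 + k / sqrt(d)
d = 10 um = 1e-05 m
sigma_y = 84 + 0.54 / sqrt(1e-05)
sigma_y = 254.8 MPa


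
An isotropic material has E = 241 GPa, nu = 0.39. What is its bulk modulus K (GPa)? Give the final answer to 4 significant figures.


K = E / (3*(1-2*nu))
K = 241 / (3*(1-2*0.39))
K = 365.2 GPa


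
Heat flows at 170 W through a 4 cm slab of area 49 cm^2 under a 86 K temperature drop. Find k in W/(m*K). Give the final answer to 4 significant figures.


k = Q*L / (A*dT)
L = 0.04 m, A = 4.9e-03 m^2
k = 170 * 0.04 / (4.9e-03 * 86)
k = 16.14 W/(m*K)


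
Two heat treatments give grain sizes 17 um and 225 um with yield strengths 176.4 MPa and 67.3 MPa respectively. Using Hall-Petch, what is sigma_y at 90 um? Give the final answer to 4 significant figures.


sigma_y = sigma0 + k / sqrt(d)
1/sqrt(d1) = 1/sqrt(1.7e-05) = 242.536;  1/sqrt(d2) = 66.6667
k = (sigma1 - sigma2) / (1/sqrt(d1) - 1/sqrt(d2)) = (176.4 - 67.3) / (242.536 - 66.6667) = 0.620348 MPa*m^0.5
sigma0 = sigma1 - k/sqrt(d1) = 176.4 - 0.620348*242.536 = 25.9435 MPa
sigma_y(d3) = 25.9435 + 0.620348 / sqrt(9e-05) = 91.33 MPa


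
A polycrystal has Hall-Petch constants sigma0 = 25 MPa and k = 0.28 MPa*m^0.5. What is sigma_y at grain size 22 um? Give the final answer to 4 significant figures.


sigma_y = sigma0 + k / sqrt(d)
d = 22 um = 2.2e-05 m
sigma_y = 25 + 0.28 / sqrt(2.2e-05)
sigma_y = 84.7 MPa


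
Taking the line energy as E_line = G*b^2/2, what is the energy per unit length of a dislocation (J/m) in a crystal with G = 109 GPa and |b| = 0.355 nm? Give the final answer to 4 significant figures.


E = G*b^2/2
b = 0.355 nm = 3.55e-10 m
G = 109 GPa = 1.09e+11 Pa
E = 0.5 * 1.09e+11 * (3.55e-10)^2
E = 6.868e-09 J/m


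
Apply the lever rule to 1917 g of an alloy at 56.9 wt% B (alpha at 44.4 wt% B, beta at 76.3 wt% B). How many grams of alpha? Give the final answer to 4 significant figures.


f_alpha = (C_beta - C0) / (C_beta - C_alpha)
f_alpha = (76.3 - 56.9) / (76.3 - 44.4) = 0.60815
m_alpha = f_alpha * m_total = 0.60815 * 1917 = 1166 g


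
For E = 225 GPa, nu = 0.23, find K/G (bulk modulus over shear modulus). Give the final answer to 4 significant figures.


G = E / (2*(1+nu))
G = 225 / (2*(1+0.23)) = 91.4634 GPa
K = E / (3*(1-2*nu))
K = 225 / (3*(1-2*0.23)) = 138.889 GPa
K/G = 138.889 / 91.4634 = 1.519


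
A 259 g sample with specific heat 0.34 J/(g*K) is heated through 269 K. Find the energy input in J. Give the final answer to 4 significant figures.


Q = m * cp * dT
Q = 259 * 0.34 * 269
Q = 23690 J


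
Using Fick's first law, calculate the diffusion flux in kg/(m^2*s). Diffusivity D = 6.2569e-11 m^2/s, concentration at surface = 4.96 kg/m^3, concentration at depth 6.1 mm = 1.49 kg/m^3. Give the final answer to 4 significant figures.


J = -D * (dC/dx) = D * (C1 - C2) / dx
J = 6.2569e-11 * (4.96 - 1.49) / 6.1e-03
J = 3.559e-08 kg/(m^2*s)


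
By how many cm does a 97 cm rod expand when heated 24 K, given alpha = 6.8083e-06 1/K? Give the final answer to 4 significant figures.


dL = L0 * alpha * dT
dL = 97 * 6.8083e-06 * 24
dL = 0.01585 cm


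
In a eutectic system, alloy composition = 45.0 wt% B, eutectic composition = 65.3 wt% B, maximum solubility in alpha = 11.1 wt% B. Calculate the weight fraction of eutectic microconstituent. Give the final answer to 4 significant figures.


f_primary = (C_e - C0) / (C_e - C_alpha_max)
f_primary = (65.3 - 45.0) / (65.3 - 11.1)
f_primary = 0.374539
f_eutectic = 1 - 0.374539 = 0.6255


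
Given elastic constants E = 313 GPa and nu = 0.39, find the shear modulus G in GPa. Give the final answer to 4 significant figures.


G = E / (2*(1+nu))
G = 313 / (2*(1+0.39))
G = 112.6 GPa


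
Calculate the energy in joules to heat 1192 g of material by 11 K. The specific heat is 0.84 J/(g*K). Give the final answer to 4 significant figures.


Q = m * cp * dT
Q = 1192 * 0.84 * 11
Q = 11010 J


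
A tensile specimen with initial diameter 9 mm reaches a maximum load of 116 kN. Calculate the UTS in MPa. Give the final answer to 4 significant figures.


A0 = pi*(d/2)^2 = pi*(9/2)^2 = 63.6173 mm^2
UTS = F_max / A0 = 116*1000 / 63.6173
UTS = 1823 MPa


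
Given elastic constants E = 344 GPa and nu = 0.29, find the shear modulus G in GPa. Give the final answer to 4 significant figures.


G = E / (2*(1+nu))
G = 344 / (2*(1+0.29))
G = 133.3 GPa


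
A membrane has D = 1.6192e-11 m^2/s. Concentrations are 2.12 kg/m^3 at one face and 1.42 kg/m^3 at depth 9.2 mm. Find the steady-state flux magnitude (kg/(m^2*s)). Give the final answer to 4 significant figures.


J = -D * (dC/dx) = D * (C1 - C2) / dx
J = 1.6192e-11 * (2.12 - 1.42) / 9.2e-03
J = 1.232e-09 kg/(m^2*s)


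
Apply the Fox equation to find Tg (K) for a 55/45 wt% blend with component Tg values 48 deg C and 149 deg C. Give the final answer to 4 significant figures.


1/Tg = w1/Tg1 + w2/Tg2 (in Kelvin)
Tg1 = 321.15 K, Tg2 = 422.15 K
1/Tg = 0.55/321.15 + 0.45/422.15
Tg = 359.9 K


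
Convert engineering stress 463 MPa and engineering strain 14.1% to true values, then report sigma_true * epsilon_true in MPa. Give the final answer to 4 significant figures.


sigma_true = sigma_eng * (1 + epsilon_eng)
sigma_true = 463 * (1 + 0.141) = 528.283 MPa
epsilon_true = ln(1 + epsilon_eng)
epsilon_true = ln(1 + 0.141) = 0.131905
sigma_true * epsilon_true = 528.283 * 0.131905 = 69.68 MPa


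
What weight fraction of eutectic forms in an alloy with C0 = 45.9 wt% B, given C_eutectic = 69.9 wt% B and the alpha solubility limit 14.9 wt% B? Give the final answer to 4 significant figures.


f_primary = (C_e - C0) / (C_e - C_alpha_max)
f_primary = (69.9 - 45.9) / (69.9 - 14.9)
f_primary = 0.436364
f_eutectic = 1 - 0.436364 = 0.5636


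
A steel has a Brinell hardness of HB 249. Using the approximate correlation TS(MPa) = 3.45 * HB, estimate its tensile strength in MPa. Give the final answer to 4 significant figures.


TS (MPa) = 3.45 * HB
TS = 3.45 * 249
TS = 859.1 MPa


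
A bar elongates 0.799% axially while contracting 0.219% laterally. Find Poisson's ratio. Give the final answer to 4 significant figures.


nu = -epsilon_lat / epsilon_axial
Lateral strain is contraction (negative), so using magnitudes:
nu = 0.219 / 0.799
nu = 0.2741


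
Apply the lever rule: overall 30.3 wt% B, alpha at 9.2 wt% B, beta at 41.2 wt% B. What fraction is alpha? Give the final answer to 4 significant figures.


f_alpha = (C_beta - C0) / (C_beta - C_alpha)
f_alpha = (41.2 - 30.3) / (41.2 - 9.2)
f_alpha = 0.3406


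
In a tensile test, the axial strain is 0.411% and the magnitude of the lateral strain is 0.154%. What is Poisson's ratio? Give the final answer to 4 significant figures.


nu = -epsilon_lat / epsilon_axial
Lateral strain is contraction (negative), so using magnitudes:
nu = 0.154 / 0.411
nu = 0.3747
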